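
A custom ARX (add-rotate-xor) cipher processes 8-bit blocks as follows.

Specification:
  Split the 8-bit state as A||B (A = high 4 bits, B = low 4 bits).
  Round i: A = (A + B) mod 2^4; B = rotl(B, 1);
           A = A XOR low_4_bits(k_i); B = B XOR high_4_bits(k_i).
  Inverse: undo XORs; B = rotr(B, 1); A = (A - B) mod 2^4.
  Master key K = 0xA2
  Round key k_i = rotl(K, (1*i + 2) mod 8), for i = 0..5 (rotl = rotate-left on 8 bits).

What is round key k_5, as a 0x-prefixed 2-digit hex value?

K = 0xA2
k_0 = rotl(K, (1*0+2) mod 8) = rotl(K, 2) = 0x8A
k_1 = rotl(K, (1*1+2) mod 8) = rotl(K, 3) = 0x15
k_2 = rotl(K, (1*2+2) mod 8) = rotl(K, 4) = 0x2A
k_3 = rotl(K, (1*3+2) mod 8) = rotl(K, 5) = 0x54
k_4 = rotl(K, (1*4+2) mod 8) = rotl(K, 6) = 0xA8
k_5 = rotl(K, (1*5+2) mod 8) = rotl(K, 7) = 0x51

0x51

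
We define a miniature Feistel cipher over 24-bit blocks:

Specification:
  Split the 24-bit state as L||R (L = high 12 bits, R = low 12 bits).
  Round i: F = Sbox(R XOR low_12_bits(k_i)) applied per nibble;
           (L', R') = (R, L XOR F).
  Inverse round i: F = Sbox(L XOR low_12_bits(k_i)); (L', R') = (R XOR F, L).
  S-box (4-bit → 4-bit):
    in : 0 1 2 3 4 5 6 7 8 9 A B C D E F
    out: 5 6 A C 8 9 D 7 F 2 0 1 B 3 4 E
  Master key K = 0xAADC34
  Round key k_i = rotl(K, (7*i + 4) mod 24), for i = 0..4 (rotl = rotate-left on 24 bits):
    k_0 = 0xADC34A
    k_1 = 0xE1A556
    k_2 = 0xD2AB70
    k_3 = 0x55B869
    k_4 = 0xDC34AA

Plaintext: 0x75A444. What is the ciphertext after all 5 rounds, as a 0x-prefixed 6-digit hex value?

0x406804

s_0 = plaintext = 0x75A444
s_1 = Round(s_0, k_0) = 0x44400E
s_2 = Round(s_1, k_1) = 0x00EDDB
s_3 = Round(s_2, k_2) = 0xDDBD0F
s_4 = Round(s_3, k_3) = 0xD0F406
s_5 = Round(s_4, k_4) = 0x406804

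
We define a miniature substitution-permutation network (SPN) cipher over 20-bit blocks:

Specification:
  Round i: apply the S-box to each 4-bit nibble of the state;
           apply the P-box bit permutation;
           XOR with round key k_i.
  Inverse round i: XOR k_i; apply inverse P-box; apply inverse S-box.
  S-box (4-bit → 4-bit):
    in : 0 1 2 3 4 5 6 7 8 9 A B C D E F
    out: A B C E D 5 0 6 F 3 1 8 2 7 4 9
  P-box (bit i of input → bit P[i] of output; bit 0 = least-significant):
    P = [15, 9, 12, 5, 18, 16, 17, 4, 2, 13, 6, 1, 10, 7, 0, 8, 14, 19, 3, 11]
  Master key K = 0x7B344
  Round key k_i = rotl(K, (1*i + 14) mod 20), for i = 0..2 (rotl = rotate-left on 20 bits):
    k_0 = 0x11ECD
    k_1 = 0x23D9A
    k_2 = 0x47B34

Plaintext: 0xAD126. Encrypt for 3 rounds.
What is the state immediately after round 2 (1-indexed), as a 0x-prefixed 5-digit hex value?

s_0 = plaintext = 0xAD126
s_1 = Round(s_0, k_0) = 0x37A5A
s_2 = Round(s_1, k_1) = 0xCB517
s_3 = Round(s_2, k_2) = 0x96860

0xCB517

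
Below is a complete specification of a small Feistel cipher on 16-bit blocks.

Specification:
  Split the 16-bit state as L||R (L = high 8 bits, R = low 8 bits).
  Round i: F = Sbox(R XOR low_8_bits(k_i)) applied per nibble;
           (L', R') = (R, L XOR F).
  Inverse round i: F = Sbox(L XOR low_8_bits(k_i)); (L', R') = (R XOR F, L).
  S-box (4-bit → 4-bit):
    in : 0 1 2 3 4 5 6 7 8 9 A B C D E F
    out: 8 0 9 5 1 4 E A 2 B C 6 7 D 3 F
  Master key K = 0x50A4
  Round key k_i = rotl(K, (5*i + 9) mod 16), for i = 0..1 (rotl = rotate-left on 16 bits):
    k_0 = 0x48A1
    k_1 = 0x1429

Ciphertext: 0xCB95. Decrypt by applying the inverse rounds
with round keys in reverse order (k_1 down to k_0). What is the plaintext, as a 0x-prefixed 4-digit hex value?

0x46AC

s_0 = ciphertext = 0xCB95
s_1 = InvRound(s_0, k_1) = 0xACCB
s_2 = InvRound(s_1, k_0) = 0x46AC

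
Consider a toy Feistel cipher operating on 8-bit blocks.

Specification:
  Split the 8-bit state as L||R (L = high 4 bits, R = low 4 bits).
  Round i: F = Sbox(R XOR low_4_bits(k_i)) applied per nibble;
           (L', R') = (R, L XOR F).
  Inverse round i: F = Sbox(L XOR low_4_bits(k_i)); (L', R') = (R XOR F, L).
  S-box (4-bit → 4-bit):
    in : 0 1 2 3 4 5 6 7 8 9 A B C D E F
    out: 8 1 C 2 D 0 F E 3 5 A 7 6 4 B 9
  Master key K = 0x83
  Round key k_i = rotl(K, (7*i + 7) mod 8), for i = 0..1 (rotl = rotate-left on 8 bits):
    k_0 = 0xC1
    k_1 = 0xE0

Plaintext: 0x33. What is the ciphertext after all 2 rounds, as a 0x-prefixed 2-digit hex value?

0xFA

s_0 = plaintext = 0x33
s_1 = Round(s_0, k_0) = 0x3F
s_2 = Round(s_1, k_1) = 0xFA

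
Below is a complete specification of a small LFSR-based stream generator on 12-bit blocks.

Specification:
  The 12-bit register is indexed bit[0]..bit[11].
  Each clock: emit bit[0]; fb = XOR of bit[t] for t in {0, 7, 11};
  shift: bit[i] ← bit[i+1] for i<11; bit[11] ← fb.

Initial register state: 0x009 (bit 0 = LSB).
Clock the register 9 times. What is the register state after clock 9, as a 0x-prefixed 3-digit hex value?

0xD38

reg_0 = 0x009
clock 1: out=1, reg = 0x804
clock 2: out=0, reg = 0xC02
clock 3: out=0, reg = 0xE01
clock 4: out=1, reg = 0x700
clock 5: out=0, reg = 0x380
clock 6: out=0, reg = 0x9C0
clock 7: out=0, reg = 0x4E0
clock 8: out=0, reg = 0xA70
clock 9: out=0, reg = 0xD38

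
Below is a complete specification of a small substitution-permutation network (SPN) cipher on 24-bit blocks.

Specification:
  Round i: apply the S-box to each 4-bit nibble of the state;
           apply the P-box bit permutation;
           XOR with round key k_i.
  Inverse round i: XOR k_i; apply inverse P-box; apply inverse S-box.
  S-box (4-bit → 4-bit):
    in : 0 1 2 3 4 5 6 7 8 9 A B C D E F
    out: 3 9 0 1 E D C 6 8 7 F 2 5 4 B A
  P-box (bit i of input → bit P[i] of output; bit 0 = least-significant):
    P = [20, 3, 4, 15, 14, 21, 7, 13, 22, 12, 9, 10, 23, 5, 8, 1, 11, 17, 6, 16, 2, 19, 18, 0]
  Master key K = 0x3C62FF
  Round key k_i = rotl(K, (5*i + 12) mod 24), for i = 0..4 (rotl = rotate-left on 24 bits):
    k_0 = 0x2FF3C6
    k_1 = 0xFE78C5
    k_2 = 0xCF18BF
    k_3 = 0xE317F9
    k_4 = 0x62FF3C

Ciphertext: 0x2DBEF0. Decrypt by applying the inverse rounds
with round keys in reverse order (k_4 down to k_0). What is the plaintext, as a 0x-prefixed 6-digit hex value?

0xA0ED5F

s_0 = ciphertext = 0x2DBEF0
s_1 = InvRound(s_0, k_4) = 0x94D3CB
s_2 = InvRound(s_1, k_3) = 0xDFF105
s_3 = InvRound(s_2, k_2) = 0x23425A
s_4 = InvRound(s_3, k_1) = 0xA11969
s_5 = InvRound(s_4, k_0) = 0xA0ED5F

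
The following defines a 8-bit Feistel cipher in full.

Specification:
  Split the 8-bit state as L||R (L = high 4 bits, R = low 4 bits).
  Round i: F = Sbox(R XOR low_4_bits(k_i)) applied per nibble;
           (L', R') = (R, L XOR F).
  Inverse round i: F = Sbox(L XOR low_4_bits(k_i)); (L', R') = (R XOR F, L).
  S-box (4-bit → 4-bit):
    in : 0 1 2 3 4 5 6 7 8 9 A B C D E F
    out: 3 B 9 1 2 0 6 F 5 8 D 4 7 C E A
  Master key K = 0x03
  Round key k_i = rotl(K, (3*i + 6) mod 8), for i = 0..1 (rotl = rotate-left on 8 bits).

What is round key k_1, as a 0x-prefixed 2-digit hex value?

0x06

K = 0x03
k_0 = rotl(K, (3*0+6) mod 8) = rotl(K, 6) = 0xC0
k_1 = rotl(K, (3*1+6) mod 8) = rotl(K, 1) = 0x06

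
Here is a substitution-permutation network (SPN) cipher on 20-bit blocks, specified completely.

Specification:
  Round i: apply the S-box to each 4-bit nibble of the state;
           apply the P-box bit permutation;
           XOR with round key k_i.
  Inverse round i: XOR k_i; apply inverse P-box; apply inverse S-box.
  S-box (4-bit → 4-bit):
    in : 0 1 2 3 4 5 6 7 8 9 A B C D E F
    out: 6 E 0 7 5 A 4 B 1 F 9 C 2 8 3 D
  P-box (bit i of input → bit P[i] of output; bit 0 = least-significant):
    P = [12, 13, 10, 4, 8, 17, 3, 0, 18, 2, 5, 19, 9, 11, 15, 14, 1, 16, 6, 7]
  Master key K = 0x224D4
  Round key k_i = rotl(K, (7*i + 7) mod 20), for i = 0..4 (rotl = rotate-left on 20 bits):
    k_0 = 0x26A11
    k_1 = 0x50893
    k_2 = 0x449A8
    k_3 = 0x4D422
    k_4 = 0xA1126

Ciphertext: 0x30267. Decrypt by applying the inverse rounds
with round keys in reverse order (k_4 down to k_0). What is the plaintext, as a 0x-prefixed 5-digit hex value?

s_0 = ciphertext = 0x30267
s_1 = InvRound(s_0, k_4) = 0x08DA8
s_2 = InvRound(s_1, k_3) = 0xA5848
s_3 = InvRound(s_2, k_2) = 0xB2FE8
s_4 = InvRound(s_3, k_1) = 0x48F91
s_5 = InvRound(s_4, k_0) = 0xDB8E0

0xDB8E0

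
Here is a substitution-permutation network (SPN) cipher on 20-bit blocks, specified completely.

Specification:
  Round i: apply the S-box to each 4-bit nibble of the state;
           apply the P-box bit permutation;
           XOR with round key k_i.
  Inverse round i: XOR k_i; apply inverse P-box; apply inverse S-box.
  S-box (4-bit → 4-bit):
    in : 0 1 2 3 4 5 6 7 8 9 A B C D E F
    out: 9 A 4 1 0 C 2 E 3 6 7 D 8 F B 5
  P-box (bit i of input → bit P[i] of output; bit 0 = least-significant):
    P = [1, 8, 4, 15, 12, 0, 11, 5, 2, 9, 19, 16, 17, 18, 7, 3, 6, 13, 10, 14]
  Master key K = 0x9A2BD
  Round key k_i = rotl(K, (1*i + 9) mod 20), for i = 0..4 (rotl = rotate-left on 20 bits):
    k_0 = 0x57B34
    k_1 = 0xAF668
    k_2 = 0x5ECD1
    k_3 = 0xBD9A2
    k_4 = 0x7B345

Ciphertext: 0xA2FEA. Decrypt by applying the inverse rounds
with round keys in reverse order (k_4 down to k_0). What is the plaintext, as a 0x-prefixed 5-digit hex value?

s_0 = ciphertext = 0xA2FEA
s_1 = InvRound(s_0, k_4) = 0x27BD0
s_2 = InvRound(s_1, k_3) = 0x847CB
s_3 = InvRound(s_2, k_2) = 0x6172D
s_4 = InvRound(s_3, k_1) = 0xE6F61
s_5 = InvRound(s_4, k_0) = 0xF3B82

0xF3B82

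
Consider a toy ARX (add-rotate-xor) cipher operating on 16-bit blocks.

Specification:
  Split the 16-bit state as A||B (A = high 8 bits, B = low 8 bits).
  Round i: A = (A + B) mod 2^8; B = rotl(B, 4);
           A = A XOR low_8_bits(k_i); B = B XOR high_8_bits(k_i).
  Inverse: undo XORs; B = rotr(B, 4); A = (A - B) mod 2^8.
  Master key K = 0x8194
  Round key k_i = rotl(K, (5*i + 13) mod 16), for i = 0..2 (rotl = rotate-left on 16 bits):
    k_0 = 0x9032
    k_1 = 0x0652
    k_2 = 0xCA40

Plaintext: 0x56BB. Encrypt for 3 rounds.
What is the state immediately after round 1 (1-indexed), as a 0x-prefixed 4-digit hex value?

s_0 = plaintext = 0x56BB
s_1 = Round(s_0, k_0) = 0x232B
s_2 = Round(s_1, k_1) = 0x1CB4
s_3 = Round(s_2, k_2) = 0x9081

0x232B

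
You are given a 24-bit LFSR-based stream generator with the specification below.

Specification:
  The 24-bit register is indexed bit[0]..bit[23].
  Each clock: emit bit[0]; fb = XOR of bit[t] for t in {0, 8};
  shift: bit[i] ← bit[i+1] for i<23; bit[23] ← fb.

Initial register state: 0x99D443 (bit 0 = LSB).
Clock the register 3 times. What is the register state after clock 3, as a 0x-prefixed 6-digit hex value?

0xF33A88

reg_0 = 0x99D443
clock 1: out=1, reg = 0xCCEA21
clock 2: out=1, reg = 0xE67510
clock 3: out=0, reg = 0xF33A88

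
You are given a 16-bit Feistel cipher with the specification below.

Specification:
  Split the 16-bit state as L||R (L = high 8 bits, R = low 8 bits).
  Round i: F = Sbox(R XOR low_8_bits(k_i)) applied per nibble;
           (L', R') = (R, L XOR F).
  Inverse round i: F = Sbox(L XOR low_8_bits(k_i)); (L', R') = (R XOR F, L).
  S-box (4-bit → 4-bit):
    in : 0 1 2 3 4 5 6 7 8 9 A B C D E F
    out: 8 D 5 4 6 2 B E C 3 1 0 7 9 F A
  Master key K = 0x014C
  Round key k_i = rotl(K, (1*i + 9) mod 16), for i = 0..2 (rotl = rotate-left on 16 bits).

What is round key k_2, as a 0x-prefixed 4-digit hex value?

0x600A

K = 0x014C
k_0 = rotl(K, (1*0+9) mod 16) = rotl(K, 9) = 0x9802
k_1 = rotl(K, (1*1+9) mod 16) = rotl(K, 10) = 0x3005
k_2 = rotl(K, (1*2+9) mod 16) = rotl(K, 11) = 0x600A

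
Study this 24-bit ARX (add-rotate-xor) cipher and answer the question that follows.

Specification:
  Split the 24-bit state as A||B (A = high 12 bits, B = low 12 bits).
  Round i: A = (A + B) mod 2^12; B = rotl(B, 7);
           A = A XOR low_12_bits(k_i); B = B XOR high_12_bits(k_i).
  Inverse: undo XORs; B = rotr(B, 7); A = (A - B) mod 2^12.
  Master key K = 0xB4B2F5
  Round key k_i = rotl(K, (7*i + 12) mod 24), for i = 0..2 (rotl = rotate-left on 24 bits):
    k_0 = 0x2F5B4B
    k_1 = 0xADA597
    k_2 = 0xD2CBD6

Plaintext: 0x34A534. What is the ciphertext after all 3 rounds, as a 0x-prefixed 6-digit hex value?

s_0 = plaintext = 0x34A534
s_1 = Round(s_0, k_0) = 0x3358DC
s_2 = Round(s_1, k_1) = 0x98649C
s_3 = Round(s_2, k_2) = 0x5F4308

0x5F4308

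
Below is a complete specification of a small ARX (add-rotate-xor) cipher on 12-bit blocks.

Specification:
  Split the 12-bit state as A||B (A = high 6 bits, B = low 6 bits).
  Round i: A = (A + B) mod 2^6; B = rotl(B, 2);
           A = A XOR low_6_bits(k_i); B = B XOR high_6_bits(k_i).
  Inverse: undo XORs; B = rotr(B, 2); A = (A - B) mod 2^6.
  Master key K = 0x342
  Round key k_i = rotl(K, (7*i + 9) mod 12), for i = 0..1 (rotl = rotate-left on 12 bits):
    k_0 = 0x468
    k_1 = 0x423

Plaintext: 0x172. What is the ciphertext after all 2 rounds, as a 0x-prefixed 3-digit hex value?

0x6B9

s_0 = plaintext = 0x172
s_1 = Round(s_0, k_0) = 0x7DA
s_2 = Round(s_1, k_1) = 0x6B9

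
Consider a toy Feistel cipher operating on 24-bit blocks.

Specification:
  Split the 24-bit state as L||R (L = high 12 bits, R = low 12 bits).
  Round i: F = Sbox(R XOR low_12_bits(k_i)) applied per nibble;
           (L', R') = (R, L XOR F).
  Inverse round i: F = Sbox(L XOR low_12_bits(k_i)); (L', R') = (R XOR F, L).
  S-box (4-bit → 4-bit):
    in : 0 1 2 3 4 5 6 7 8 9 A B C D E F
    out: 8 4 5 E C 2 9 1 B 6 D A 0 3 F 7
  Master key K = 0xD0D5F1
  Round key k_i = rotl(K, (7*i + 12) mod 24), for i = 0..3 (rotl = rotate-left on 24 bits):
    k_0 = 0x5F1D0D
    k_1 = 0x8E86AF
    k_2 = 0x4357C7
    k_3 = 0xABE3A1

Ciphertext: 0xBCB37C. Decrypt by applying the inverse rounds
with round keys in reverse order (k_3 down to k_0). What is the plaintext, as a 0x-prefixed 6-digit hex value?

s_0 = ciphertext = 0xBCB37C
s_1 = InvRound(s_0, k_3) = 0x8E1BCB
s_2 = InvRound(s_1, k_2) = 0xC928E1
s_3 = InvRound(s_2, k_1) = 0x502C92
s_4 = InvRound(s_3, k_0) = 0x715502

0x715502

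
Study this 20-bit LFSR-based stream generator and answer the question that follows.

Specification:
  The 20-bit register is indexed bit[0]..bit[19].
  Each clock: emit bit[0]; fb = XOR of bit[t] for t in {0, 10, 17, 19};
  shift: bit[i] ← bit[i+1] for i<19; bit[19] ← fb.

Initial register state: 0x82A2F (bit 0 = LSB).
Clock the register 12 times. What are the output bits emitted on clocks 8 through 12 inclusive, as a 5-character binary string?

reg_0 = 0x82A2F
clock 1: out=1, reg = 0x41517
clock 2: out=1, reg = 0x20A8B
clock 3: out=1, reg = 0x10545
clock 4: out=1, reg = 0x082A2
clock 5: out=0, reg = 0x04151
clock 6: out=1, reg = 0x820A8
clock 7: out=0, reg = 0xC1054
clock 8: out=0, reg = 0xE082A
clock 9: out=0, reg = 0x70415
clock 10: out=1, reg = 0xB820A
clock 11: out=0, reg = 0x5C105
clock 12: out=1, reg = 0xAE082

00101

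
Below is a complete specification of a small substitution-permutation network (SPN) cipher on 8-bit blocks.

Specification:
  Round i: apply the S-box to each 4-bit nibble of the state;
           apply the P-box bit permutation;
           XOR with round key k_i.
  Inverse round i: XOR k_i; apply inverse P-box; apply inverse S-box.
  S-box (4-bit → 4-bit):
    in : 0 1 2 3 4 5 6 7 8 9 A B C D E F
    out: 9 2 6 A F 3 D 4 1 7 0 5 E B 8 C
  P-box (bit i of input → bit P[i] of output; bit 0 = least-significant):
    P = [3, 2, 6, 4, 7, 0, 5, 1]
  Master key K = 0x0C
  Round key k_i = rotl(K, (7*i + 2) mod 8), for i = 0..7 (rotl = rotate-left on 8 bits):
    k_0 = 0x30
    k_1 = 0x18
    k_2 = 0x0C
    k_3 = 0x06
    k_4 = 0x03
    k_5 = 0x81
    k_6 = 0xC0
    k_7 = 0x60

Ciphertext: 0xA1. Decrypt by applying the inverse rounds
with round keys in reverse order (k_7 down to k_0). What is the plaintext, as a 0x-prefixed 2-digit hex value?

0x11

s_0 = ciphertext = 0xA1
s_1 = InvRound(s_0, k_7) = 0x57
s_2 = InvRound(s_1, k_6) = 0xD3
s_3 = InvRound(s_2, k_5) = 0xEF
s_4 = InvRound(s_3, k_4) = 0xB9
s_5 = InvRound(s_4, k_3) = 0x4D
s_6 = InvRound(s_5, k_2) = 0x17
s_7 = InvRound(s_6, k_1) = 0x35
s_8 = InvRound(s_7, k_0) = 0x11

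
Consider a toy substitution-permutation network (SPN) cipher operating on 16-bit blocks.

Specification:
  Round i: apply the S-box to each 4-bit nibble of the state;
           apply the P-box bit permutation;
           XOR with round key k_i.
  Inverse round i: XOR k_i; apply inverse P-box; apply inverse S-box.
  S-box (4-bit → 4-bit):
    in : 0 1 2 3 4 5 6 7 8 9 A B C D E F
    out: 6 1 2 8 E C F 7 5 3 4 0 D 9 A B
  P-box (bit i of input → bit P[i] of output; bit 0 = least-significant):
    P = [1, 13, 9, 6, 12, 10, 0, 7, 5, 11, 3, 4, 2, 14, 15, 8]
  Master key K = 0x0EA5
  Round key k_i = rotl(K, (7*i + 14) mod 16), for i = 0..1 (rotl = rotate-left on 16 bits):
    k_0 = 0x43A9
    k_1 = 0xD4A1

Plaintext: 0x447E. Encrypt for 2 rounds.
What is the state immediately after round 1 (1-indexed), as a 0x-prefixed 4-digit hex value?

s_0 = plaintext = 0x447E
s_1 = Round(s_0, k_0) = 0xBEF0
s_2 = Round(s_1, k_1) = 0xEA31

0xBEF0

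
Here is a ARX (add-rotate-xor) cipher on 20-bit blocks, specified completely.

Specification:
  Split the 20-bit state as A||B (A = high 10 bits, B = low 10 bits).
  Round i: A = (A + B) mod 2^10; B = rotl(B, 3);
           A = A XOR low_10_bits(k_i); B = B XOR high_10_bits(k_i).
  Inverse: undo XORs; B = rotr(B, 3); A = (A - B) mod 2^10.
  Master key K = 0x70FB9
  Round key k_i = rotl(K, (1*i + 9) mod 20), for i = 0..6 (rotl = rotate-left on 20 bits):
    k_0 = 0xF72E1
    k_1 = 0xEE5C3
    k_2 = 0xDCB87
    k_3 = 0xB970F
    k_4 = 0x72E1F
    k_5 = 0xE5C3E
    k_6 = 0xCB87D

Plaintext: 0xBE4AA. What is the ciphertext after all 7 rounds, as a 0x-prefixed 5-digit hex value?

0xF496A

s_0 = plaintext = 0xBE4AA
s_1 = Round(s_0, k_0) = 0x50A8D
s_2 = Round(s_1, k_1) = 0x833D4
s_3 = Round(s_2, k_2) = 0x99DD5
s_4 = Round(s_3, k_3) = 0xCCC4E
s_5 = Round(s_4, k_4) = 0x67BBB
s_6 = Round(s_5, k_5) = 0x59E48
s_7 = Round(s_6, k_6) = 0xF496A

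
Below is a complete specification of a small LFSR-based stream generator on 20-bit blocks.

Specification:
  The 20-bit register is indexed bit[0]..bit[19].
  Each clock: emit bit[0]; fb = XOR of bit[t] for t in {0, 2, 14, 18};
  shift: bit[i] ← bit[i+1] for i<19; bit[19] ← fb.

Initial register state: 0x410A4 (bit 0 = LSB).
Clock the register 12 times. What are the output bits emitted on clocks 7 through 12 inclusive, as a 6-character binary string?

reg_0 = 0x410A4
clock 1: out=0, reg = 0x20852
clock 2: out=0, reg = 0x10429
clock 3: out=1, reg = 0x88214
clock 4: out=0, reg = 0xC410A
clock 5: out=0, reg = 0x62085
clock 6: out=1, reg = 0xB1042
clock 7: out=0, reg = 0x58821
clock 8: out=1, reg = 0x2C410
clock 9: out=0, reg = 0x96208
clock 10: out=0, reg = 0xCB104
clock 11: out=0, reg = 0x65882
clock 12: out=0, reg = 0x32C41

010000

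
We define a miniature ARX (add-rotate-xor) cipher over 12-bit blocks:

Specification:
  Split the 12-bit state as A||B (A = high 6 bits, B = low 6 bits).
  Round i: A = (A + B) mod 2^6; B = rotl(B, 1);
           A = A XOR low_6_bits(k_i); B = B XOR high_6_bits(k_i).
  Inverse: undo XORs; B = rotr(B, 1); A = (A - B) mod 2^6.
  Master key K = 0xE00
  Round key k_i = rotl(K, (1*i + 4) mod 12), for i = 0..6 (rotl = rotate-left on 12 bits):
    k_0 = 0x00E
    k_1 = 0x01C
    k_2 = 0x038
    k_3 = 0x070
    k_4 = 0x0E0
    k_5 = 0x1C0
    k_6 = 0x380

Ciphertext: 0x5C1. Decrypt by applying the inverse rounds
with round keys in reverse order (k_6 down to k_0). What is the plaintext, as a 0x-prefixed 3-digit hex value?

0x522

s_0 = ciphertext = 0x5C1
s_1 = InvRound(s_0, k_6) = 0xC27
s_2 = InvRound(s_1, k_5) = 0x810
s_3 = InvRound(s_2, k_4) = 0x5E9
s_4 = InvRound(s_3, k_3) = 0x4D4
s_5 = InvRound(s_4, k_2) = 0x84A
s_6 = InvRound(s_5, k_1) = 0xE05
s_7 = InvRound(s_6, k_0) = 0x522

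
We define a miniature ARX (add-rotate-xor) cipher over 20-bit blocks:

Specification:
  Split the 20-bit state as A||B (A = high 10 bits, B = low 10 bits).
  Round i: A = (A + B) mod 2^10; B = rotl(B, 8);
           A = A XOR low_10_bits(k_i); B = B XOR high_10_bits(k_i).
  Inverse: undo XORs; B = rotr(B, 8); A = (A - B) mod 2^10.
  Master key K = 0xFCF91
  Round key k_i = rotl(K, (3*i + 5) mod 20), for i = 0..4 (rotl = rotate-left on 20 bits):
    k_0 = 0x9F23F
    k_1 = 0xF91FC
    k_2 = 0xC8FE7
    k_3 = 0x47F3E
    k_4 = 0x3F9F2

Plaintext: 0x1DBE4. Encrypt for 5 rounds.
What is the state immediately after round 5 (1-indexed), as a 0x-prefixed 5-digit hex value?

0x7C712

s_0 = plaintext = 0x1DBE4
s_1 = Round(s_0, k_0) = 0x99685
s_2 = Round(s_1, k_1) = 0x45A45
s_3 = Round(s_2, k_2) = 0x2F2B2
s_4 = Round(s_3, k_3) = 0x143B3
s_5 = Round(s_4, k_4) = 0x7C712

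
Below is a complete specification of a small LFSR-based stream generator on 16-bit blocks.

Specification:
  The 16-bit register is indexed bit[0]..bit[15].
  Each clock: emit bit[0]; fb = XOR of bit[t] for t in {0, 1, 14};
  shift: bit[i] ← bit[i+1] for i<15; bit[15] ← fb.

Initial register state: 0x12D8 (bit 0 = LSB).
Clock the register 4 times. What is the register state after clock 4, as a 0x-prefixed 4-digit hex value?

reg_0 = 0x12D8
clock 1: out=0, reg = 0x096C
clock 2: out=0, reg = 0x04B6
clock 3: out=0, reg = 0x825B
clock 4: out=1, reg = 0x412D

0x412D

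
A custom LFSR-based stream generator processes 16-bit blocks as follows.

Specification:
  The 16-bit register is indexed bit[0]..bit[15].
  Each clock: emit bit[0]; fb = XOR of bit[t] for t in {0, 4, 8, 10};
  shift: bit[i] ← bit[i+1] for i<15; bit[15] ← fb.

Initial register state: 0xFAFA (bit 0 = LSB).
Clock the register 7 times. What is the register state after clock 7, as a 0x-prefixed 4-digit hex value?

reg_0 = 0xFAFA
clock 1: out=0, reg = 0xFD7D
clock 2: out=1, reg = 0x7EBE
clock 3: out=0, reg = 0x3F5F
clock 4: out=1, reg = 0x1FAF
clock 5: out=1, reg = 0x8FD7
clock 6: out=1, reg = 0x47EB
clock 7: out=1, reg = 0xA3F5

0xA3F5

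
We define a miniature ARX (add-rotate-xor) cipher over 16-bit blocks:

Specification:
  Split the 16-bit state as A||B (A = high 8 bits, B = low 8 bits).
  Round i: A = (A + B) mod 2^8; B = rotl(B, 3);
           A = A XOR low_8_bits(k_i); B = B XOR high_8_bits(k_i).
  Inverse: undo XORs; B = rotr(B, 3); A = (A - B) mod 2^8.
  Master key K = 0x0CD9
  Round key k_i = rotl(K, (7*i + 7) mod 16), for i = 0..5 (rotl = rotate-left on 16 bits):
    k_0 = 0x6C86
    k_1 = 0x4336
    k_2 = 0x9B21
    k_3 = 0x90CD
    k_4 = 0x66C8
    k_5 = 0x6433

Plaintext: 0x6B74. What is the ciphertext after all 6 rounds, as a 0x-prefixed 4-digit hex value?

s_0 = plaintext = 0x6B74
s_1 = Round(s_0, k_0) = 0x59CF
s_2 = Round(s_1, k_1) = 0x1E3D
s_3 = Round(s_2, k_2) = 0x7A72
s_4 = Round(s_3, k_3) = 0x2103
s_5 = Round(s_4, k_4) = 0xEC7E
s_6 = Round(s_5, k_5) = 0x5997

0x5997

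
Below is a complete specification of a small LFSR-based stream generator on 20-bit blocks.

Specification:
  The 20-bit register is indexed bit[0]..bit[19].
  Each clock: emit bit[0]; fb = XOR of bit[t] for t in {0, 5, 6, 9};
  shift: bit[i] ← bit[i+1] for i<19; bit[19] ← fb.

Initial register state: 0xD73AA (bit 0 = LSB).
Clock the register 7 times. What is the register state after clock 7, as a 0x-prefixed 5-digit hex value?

0x81AE7

reg_0 = 0xD73AA
clock 1: out=0, reg = 0x6B9D5
clock 2: out=1, reg = 0x35CEA
clock 3: out=0, reg = 0x1AE75
clock 4: out=1, reg = 0x0D73A
clock 5: out=0, reg = 0x06B9D
clock 6: out=1, reg = 0x035CE
clock 7: out=0, reg = 0x81AE7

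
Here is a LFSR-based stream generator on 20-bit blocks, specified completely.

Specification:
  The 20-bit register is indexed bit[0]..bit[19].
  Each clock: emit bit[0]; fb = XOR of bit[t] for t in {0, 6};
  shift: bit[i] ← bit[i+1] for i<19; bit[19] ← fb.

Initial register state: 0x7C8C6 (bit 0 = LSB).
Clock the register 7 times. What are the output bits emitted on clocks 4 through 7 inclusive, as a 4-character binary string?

0001

reg_0 = 0x7C8C6
clock 1: out=0, reg = 0xBE463
clock 2: out=1, reg = 0x5F231
clock 3: out=1, reg = 0xAF918
clock 4: out=0, reg = 0x57C8C
clock 5: out=0, reg = 0x2BE46
clock 6: out=0, reg = 0x95F23
clock 7: out=1, reg = 0xCAF91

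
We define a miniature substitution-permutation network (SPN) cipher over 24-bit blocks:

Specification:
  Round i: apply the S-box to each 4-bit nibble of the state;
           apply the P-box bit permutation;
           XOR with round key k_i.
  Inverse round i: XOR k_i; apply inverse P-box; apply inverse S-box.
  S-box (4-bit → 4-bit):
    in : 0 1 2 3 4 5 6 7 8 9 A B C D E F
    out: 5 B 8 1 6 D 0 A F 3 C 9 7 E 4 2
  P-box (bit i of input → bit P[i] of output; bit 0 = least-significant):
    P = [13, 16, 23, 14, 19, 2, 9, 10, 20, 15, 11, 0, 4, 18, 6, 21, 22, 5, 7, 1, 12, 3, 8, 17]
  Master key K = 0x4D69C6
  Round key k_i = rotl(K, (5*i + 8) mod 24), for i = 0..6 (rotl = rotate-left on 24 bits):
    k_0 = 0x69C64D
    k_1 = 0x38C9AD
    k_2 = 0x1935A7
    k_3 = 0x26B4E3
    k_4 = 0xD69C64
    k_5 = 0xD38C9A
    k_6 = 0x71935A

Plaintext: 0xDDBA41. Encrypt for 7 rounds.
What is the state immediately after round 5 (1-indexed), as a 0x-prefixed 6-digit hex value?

0x63FF45

s_0 = plaintext = 0xDDBA41
s_1 = Round(s_0, k_0) = 0x4AADF2
s_2 = Round(s_1, k_1) = 0x180062
s_3 = Round(s_2, k_2) = 0x4B6D5D
s_4 = Round(s_3, k_3) = 0xEF7BE8
s_5 = Round(s_4, k_4) = 0x63FF45
s_6 = Round(s_5, k_5) = 0x176E9E
s_7 = Round(s_6, k_6) = 0xFB8B74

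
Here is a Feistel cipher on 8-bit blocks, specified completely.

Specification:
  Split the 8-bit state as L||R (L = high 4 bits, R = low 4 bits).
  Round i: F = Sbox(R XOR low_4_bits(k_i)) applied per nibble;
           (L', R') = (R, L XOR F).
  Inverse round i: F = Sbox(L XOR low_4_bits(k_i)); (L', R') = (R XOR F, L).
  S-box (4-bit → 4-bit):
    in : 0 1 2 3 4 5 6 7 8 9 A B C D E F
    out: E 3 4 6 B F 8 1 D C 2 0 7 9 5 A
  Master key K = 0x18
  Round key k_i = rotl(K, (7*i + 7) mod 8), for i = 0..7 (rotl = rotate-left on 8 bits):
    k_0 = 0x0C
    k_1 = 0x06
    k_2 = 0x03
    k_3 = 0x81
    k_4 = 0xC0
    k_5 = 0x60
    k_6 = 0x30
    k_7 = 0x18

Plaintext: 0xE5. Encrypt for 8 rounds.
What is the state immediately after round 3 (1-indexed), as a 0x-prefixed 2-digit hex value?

0xEB

s_0 = plaintext = 0xE5
s_1 = Round(s_0, k_0) = 0x52
s_2 = Round(s_1, k_1) = 0x2E
s_3 = Round(s_2, k_2) = 0xEB
s_4 = Round(s_3, k_3) = 0xBC
s_5 = Round(s_4, k_4) = 0xCC
s_6 = Round(s_5, k_5) = 0xCB
s_7 = Round(s_6, k_6) = 0xBC
s_8 = Round(s_7, k_7) = 0xC0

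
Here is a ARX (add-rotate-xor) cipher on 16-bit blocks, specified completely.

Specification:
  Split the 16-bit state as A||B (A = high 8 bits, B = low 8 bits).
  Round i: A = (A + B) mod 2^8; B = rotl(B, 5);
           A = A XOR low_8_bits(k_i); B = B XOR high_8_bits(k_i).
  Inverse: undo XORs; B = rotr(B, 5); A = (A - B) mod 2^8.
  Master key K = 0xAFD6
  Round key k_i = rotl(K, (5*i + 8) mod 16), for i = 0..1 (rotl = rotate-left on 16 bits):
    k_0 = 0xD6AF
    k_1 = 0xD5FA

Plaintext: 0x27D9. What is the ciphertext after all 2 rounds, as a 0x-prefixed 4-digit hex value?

s_0 = plaintext = 0x27D9
s_1 = Round(s_0, k_0) = 0xAFED
s_2 = Round(s_1, k_1) = 0x6668

0x6668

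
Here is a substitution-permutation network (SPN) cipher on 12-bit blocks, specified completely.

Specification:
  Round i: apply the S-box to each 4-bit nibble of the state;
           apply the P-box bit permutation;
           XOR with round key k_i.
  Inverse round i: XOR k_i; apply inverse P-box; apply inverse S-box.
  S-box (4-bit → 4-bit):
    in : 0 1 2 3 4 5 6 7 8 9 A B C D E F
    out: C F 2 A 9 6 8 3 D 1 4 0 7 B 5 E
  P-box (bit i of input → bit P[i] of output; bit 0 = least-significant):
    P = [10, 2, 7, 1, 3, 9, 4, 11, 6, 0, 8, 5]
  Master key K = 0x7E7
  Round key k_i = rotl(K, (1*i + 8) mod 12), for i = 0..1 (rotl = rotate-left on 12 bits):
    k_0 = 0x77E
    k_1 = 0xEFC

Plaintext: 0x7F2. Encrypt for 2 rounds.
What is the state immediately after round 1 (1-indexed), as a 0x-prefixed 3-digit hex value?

s_0 = plaintext = 0x7F2
s_1 = Round(s_0, k_0) = 0xD2B
s_2 = Round(s_1, k_1) = 0xC9D

0xD2B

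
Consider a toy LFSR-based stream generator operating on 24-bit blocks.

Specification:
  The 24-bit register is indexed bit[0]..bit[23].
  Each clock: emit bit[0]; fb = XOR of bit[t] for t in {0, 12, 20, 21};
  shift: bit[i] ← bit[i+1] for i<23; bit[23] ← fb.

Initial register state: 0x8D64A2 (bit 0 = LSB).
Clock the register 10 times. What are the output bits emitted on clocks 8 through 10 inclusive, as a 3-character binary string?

reg_0 = 0x8D64A2
clock 1: out=0, reg = 0x46B251
clock 2: out=1, reg = 0x235928
clock 3: out=0, reg = 0x11AC94
clock 4: out=0, reg = 0x88D64A
clock 5: out=0, reg = 0xC46B25
clock 6: out=1, reg = 0xE23592
clock 7: out=0, reg = 0x711AC9
clock 8: out=1, reg = 0x388D64
clock 9: out=0, reg = 0x1C46B2
clock 10: out=0, reg = 0x8E2359

100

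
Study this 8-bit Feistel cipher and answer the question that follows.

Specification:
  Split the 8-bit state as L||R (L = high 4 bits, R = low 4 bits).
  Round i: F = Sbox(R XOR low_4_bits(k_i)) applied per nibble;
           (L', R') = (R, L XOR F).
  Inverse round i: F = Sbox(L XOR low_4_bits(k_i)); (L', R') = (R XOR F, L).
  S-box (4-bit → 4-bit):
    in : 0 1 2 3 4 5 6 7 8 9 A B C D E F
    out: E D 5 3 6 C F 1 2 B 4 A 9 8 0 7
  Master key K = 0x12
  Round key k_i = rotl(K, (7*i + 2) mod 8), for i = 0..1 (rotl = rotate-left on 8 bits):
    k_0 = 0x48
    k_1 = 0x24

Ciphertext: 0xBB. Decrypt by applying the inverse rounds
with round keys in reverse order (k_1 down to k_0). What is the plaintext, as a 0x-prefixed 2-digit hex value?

0xDC

s_0 = ciphertext = 0xBB
s_1 = InvRound(s_0, k_1) = 0xCB
s_2 = InvRound(s_1, k_0) = 0xDC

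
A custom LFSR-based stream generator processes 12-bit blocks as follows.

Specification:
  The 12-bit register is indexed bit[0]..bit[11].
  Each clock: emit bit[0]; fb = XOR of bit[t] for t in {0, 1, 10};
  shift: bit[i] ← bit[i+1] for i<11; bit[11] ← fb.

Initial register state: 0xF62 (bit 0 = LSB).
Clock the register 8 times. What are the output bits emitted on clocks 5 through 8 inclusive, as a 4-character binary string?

0110

reg_0 = 0xF62
clock 1: out=0, reg = 0x7B1
clock 2: out=1, reg = 0x3D8
clock 3: out=0, reg = 0x1EC
clock 4: out=0, reg = 0x0F6
clock 5: out=0, reg = 0x87B
clock 6: out=1, reg = 0x43D
clock 7: out=1, reg = 0x21E
clock 8: out=0, reg = 0x90F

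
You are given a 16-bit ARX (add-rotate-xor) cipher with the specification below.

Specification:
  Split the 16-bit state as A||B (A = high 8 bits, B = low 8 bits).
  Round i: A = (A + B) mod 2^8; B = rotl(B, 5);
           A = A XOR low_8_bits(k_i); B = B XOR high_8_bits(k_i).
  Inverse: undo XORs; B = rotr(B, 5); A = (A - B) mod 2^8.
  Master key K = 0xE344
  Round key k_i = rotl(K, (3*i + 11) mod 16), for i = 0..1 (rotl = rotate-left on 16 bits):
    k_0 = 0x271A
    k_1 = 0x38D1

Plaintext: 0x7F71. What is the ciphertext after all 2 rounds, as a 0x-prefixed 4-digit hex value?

0x2219

s_0 = plaintext = 0x7F71
s_1 = Round(s_0, k_0) = 0xEA09
s_2 = Round(s_1, k_1) = 0x2219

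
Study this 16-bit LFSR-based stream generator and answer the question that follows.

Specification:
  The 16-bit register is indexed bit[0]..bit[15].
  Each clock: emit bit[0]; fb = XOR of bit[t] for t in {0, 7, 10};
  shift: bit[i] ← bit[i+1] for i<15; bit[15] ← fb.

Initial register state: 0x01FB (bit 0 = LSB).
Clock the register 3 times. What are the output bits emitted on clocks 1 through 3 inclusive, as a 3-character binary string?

110

reg_0 = 0x01FB
clock 1: out=1, reg = 0x00FD
clock 2: out=1, reg = 0x007E
clock 3: out=0, reg = 0x003F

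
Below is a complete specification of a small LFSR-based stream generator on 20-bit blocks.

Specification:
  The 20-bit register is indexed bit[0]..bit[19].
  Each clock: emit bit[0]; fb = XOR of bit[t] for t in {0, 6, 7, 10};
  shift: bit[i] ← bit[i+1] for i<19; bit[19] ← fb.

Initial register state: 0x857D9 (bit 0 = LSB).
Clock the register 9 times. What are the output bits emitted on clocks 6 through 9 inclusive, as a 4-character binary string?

reg_0 = 0x857D9
clock 1: out=1, reg = 0x42BEC
clock 2: out=0, reg = 0x215F6
clock 3: out=0, reg = 0x90AFB
clock 4: out=1, reg = 0xC857D
clock 5: out=1, reg = 0xE42BE
clock 6: out=0, reg = 0xF215F
clock 7: out=1, reg = 0x790AF
clock 8: out=1, reg = 0x3C857
clock 9: out=1, reg = 0x1E42B

0111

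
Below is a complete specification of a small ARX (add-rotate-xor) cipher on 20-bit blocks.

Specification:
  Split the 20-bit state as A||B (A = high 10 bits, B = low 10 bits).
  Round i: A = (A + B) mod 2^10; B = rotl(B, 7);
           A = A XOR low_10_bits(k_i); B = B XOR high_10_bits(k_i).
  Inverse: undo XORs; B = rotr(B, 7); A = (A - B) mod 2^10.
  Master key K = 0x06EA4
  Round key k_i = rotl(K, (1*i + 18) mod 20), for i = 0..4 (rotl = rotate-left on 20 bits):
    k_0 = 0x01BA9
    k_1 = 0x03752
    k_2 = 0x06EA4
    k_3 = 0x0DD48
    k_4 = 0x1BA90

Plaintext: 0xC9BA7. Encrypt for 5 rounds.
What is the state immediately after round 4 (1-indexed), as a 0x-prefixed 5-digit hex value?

0xB0281

s_0 = plaintext = 0xC9BA7
s_1 = Round(s_0, k_0) = 0x593F2
s_2 = Round(s_1, k_1) = 0x81173
s_3 = Round(s_2, k_2) = 0x74DB5
s_4 = Round(s_3, k_3) = 0xB0281
s_5 = Round(s_4, k_4) = 0xF44BE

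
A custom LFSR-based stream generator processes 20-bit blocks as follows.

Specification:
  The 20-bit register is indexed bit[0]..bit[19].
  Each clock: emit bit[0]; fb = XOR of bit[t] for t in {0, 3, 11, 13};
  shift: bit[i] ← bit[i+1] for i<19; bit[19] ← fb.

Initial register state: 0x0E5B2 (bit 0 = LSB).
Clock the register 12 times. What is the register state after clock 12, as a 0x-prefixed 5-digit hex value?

0x89F0E

reg_0 = 0x0E5B2
clock 1: out=0, reg = 0x872D9
clock 2: out=1, reg = 0xC396C
clock 3: out=0, reg = 0xE1CB6
clock 4: out=0, reg = 0xF0E5B
clock 5: out=1, reg = 0xF872D
clock 6: out=1, reg = 0x7C396
clock 7: out=0, reg = 0x3E1CB
clock 8: out=1, reg = 0x9F0E5
clock 9: out=1, reg = 0x4F872
clock 10: out=0, reg = 0x27C39
clock 11: out=1, reg = 0x13E1C
clock 12: out=0, reg = 0x89F0E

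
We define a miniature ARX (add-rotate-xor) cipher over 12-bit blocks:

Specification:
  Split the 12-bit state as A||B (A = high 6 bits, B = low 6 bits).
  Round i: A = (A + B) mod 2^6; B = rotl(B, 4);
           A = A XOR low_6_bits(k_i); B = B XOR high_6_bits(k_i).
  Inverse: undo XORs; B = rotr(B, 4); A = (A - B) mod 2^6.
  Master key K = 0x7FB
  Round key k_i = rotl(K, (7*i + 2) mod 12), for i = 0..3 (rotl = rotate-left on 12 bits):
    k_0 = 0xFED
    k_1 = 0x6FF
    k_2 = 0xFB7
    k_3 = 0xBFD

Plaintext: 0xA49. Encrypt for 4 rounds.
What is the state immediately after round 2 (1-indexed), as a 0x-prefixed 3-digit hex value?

s_0 = plaintext = 0xA49
s_1 = Round(s_0, k_0) = 0x7ED
s_2 = Round(s_1, k_1) = 0xCC0
s_3 = Round(s_2, k_2) = 0x13E
s_4 = Round(s_3, k_3) = 0xFC0

0xCC0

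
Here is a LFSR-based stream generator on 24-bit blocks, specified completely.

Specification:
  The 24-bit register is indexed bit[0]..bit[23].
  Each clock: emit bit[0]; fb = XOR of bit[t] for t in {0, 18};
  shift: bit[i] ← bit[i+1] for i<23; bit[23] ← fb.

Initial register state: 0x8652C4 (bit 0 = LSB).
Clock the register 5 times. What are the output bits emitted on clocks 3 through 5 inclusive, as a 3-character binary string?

100

reg_0 = 0x8652C4
clock 1: out=0, reg = 0xC32962
clock 2: out=0, reg = 0x6194B1
clock 3: out=1, reg = 0xB0CA58
clock 4: out=0, reg = 0x58652C
clock 5: out=0, reg = 0x2C3296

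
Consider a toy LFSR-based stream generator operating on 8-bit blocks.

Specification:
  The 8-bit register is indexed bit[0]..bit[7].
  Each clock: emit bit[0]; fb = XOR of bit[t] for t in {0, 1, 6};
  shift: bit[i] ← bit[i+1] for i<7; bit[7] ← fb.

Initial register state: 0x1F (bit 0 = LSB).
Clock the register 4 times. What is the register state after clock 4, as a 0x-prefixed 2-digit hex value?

reg_0 = 0x1F
clock 1: out=1, reg = 0x0F
clock 2: out=1, reg = 0x07
clock 3: out=1, reg = 0x03
clock 4: out=1, reg = 0x01

0x01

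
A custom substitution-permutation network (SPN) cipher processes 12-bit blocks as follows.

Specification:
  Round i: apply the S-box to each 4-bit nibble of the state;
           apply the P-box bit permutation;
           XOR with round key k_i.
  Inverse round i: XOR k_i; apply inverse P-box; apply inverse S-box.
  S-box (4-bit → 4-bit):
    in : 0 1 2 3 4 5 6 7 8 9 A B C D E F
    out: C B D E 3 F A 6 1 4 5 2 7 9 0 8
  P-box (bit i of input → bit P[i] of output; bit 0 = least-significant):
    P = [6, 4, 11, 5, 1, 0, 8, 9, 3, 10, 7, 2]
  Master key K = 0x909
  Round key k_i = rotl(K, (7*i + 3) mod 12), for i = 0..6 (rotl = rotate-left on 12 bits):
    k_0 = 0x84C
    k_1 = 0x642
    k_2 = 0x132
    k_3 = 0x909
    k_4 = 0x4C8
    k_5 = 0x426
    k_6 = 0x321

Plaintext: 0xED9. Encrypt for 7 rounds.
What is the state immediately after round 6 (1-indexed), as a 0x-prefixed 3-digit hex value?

s_0 = plaintext = 0xED9
s_1 = Round(s_0, k_0) = 0x24E
s_2 = Round(s_1, k_1) = 0x6CD
s_3 = Round(s_2, k_2) = 0x455
s_4 = Round(s_3, k_3) = 0x672
s_5 = Round(s_4, k_4) = 0x9AD
s_6 = Round(s_5, k_5) = 0x5C4
s_7 = Round(s_6, k_6) = 0x6FE

0x5C4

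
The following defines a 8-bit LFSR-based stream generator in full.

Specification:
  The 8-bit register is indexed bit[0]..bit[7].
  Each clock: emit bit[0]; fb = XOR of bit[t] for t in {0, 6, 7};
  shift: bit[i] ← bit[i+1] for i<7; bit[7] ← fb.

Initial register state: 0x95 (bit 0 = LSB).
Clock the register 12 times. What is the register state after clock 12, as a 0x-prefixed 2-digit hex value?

0x8E

reg_0 = 0x95
clock 1: out=1, reg = 0x4A
clock 2: out=0, reg = 0xA5
clock 3: out=1, reg = 0x52
clock 4: out=0, reg = 0xA9
clock 5: out=1, reg = 0x54
clock 6: out=0, reg = 0xAA
clock 7: out=0, reg = 0xD5
clock 8: out=1, reg = 0xEA
clock 9: out=0, reg = 0x75
clock 10: out=1, reg = 0x3A
clock 11: out=0, reg = 0x1D
clock 12: out=1, reg = 0x8E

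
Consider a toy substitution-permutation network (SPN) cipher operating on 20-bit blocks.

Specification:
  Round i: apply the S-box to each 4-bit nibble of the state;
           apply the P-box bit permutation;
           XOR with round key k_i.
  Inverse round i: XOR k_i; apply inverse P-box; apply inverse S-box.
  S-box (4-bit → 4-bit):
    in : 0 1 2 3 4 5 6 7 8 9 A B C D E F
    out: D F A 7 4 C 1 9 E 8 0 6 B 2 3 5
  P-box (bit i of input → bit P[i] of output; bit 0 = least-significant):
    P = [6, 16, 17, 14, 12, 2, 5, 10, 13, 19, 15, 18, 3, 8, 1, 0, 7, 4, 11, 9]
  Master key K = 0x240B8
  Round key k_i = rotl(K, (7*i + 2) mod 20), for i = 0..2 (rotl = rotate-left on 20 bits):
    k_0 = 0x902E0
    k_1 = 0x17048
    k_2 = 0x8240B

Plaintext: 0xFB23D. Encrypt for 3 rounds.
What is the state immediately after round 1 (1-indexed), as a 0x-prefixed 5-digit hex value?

s_0 = plaintext = 0xFB23D
s_1 = Round(s_0, k_0) = 0x41B46
s_2 = Round(s_1, k_1) = 0x9F923
s_3 = Round(s_2, k_2) = 0xF2245

0x41B46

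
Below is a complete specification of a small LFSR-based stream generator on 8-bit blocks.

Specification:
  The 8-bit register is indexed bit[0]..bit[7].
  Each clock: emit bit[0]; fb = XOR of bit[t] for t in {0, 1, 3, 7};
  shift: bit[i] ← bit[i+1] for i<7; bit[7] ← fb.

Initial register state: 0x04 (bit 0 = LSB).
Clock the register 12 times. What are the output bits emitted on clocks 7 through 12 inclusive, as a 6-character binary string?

reg_0 = 0x04
clock 1: out=0, reg = 0x02
clock 2: out=0, reg = 0x81
clock 3: out=1, reg = 0x40
clock 4: out=0, reg = 0x20
clock 5: out=0, reg = 0x10
clock 6: out=0, reg = 0x08
clock 7: out=0, reg = 0x84
clock 8: out=0, reg = 0xC2
clock 9: out=0, reg = 0x61
clock 10: out=1, reg = 0xB0
clock 11: out=0, reg = 0xD8
clock 12: out=0, reg = 0x6C

000100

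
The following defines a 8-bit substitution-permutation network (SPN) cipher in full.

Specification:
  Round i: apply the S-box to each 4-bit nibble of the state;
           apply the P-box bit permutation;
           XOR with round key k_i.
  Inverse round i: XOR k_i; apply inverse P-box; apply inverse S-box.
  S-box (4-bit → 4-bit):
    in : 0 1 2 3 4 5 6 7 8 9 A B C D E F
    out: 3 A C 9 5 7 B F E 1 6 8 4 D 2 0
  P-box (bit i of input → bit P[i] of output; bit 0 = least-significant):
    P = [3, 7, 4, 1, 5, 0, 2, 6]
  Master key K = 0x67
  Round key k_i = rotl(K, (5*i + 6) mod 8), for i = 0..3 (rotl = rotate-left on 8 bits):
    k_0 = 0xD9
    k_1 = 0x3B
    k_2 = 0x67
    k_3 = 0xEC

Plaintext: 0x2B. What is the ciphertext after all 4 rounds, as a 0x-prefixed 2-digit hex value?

0xB0

s_0 = plaintext = 0x2B
s_1 = Round(s_0, k_0) = 0x9F
s_2 = Round(s_1, k_1) = 0x1B
s_3 = Round(s_2, k_2) = 0x24
s_4 = Round(s_3, k_3) = 0xB0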